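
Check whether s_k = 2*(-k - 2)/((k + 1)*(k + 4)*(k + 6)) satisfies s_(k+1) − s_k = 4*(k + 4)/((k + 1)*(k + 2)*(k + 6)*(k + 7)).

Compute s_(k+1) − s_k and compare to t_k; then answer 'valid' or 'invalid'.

s_(k+1) = 2*(-k - 3)/((k + 2)*(k + 5)*(k + 7))
s_(k+1) − s_k = 4*(k**3 + 10*k**2 + 31*k + 34)/(k**6 + 25*k**5 + 247*k**4 + 1219*k**3 + 3112*k**2 + 3796*k + 1680)
(s_(k+1) − s_k) − t_k = 4*(-3*k**2 - 25*k - 46)/(k**6 + 25*k**5 + 247*k**4 + 1219*k**3 + 3112*k**2 + 3796*k + 1680)

Invalid: residual 4*(-3*k**2 - 25*k - 46)/(k**6 + 25*k**5 + 247*k**4 + 1219*k**3 + 3112*k**2 + 3796*k + 1680) ≠ 0.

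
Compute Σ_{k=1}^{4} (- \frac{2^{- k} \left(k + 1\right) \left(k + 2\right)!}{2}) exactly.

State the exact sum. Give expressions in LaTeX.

Σ = -309/2

Compute t_(k+1)/t_k: get (k + 2)*(k + 3)/(2*(k + 1)).
So A=k/2 + 3/2 and B=1, with C=k + 1.
Solve (k/2 + 3/2)·f(k+1) − (1)·f(k) = k + 1.
Bound: deg f ≤ 0.
A polynomial solution: f(k) = 2.
Get s_k = R·t_k = -factorial(k + 2)/2**k with R(k) = B(k−1)f(k)/C(k) = 2/(k + 1).
s_(k+1) − s_k = -(k + 1)*factorial(k + 2)/(2*2**k) = t_k.
Evaluate s at k=5 and k=1: -315/2 and -3; difference -309/2.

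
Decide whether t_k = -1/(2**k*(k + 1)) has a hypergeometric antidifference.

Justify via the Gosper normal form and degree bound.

r(k) = (k + 1)/(2*(k + 2)) after simplifying.
Normal form (A,B,C) = (k/2 + 1/2, k + 2, 1).
f must satisfy (k/2 + 1/2)·f(k+1) − (k + 1)·f(k) = 1.
d = -1 from the (1,1,0) case.
Negative degree bound (-1): no f exists, t_k not Gosper-summable.

No — key equation has no polynomial f.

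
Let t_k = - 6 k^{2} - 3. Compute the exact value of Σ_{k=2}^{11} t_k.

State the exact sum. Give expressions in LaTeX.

Σ = -3060

t_(k+1)/t_k = (2*(k + 1)**2 + 1)/(2*k**2 + 1).
A = 1, B = 1, C = k**2 + 1/2.
Set up (1)·f(k+1) − (1)·f(k) − (k**2 + 1/2) = 0.
deg f ≤ 3 (via 0,0,2).
A polynomial solution: f(k) = k*(2*k**2 - 3*k + 4)/6.
Get s_k = R·t_k = k*(-2*k**2 + 3*k - 4) with R(k) = B(k−1)f(k)/C(k) = k*(2*k**2 - 3*k + 4)/(3*(2*k**2 + 1)).
Check: Δs_k = -6*k**2 - 3. ✓
Σ_(k=2)^(11) t_k = s_(12) − s_(2) = -3072 − (-12) = -3060.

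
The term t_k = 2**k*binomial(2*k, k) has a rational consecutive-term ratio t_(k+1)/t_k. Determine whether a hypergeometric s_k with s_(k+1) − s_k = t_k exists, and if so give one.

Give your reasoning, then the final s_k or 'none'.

not Gosper-summable; s_k does not exist

Ratio r(k) = 4*(2*k + 1)/(k + 1).
Normal form (A,B,C) = (8*k + 4, k + 1, 1).
f must satisfy (8*k + 4)·f(k+1) − (k)·f(k) = 1.
deg f ≤ -1 (via 1,1,0).
Negative degree bound (-1): no f exists, t_k not Gosper-summable.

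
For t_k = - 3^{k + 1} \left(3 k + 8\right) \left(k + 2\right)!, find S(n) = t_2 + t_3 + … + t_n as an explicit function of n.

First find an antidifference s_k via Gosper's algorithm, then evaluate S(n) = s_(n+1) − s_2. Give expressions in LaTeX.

S(n) = - 9 \cdot 3^{n} \left(n + 3\right)! + 648

Step 1: r(k) = 3*(k + 3)*(3*k + 11)/(3*k + 8).
Take A(k)=3*k + 9, B(k)=1, C(k)=k + 8/3.
Need (3*k + 9)·f(k+1) − (1)·f(k) = k + 8/3.
d = 0 from the (1,0,1) case.
Match coefficients ⇒ f(k) = 1/3.
Get s_k = R·t_k = -3**(k + 1)*factorial(k + 2) with R(k) = B(k−1)f(k)/C(k) = 1/(3*k + 8).
Verify: -3**(k + 1)*(3*k + 8)*factorial(k + 2) matches t_k.
Telescope: S(n) = s_(n+1) − s_(2) = -3**(n + 2)*factorial(n + 3) − (-648) = -9*3**n*factorial(n + 3) + 648.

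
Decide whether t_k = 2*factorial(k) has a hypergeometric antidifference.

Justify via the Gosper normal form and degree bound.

r(k) = k + 1 after simplifying.
Take A(k)=k + 1, B(k)=1, C(k)=1.
f must satisfy (k + 1)·f(k+1) − (1)·f(k) = 1.
Bound: deg f ≤ -1.
d = -1 < 0 ⇒ no nonzero polynomial f; not summable.

No — key equation has no polynomial f.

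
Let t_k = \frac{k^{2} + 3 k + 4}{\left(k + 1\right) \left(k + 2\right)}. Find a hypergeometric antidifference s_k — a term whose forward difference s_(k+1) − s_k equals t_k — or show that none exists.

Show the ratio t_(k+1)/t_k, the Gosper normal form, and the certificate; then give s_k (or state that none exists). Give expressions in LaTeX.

s_k = \frac{k \left(k + 3\right)}{k + 1}

r(k) = (k + 1)*(3*k + (k + 1)**2 + 7)/((k + 3)*(k**2 + 3*k + 4)) after simplifying.
Take A(k)=k + 1, B(k)=k + 3, C(k)=k**2 + 3*k + 4.
Need (k + 1)·f(k+1) − (k + 2)·f(k) = k**2 + 3*k + 4.
d = 2 from the (1,1,2) case.
Solve for f: f(k) = k*(k + 3) (degree 2 ≤ 2).
Get s_k = R·t_k = k*(k + 3)/(k + 1) with R(k) = B(k−1)f(k)/C(k) = k*(k + 2)*(k + 3)/(k**2 + 3*k + 4).
Δs = (k**2 + 3*k + 4)/(k**2 + 3*k + 2), as required.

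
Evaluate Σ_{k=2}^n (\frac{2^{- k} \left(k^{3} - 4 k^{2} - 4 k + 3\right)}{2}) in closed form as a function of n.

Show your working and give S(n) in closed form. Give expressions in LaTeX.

Step 1: r(k) = (k**3 - k**2 - 9*k - 4)/(2*(k**3 - 4*k**2 - 4*k + 3)).
Normal form (A,B,C) = (1/2, 1, k**3 - 4*k**2 - 4*k + 3).
Need (1/2)·f(k+1) − (1)·f(k) = k**3 - 4*k**2 - 4*k + 3.
Bound: deg f ≤ 3.
Match coefficients ⇒ f(k) = -2*k*(k**2 - k - 3).
R(k) = B(k−1)·f(k)/C(k) = -2*k*(k**2 - k - 3)/(k**3 - 4*k**2 - 4*k + 3); s_k = R·t_k = k*(-k**2 + k + 3)/2**k.
s_(k+1) − s_k = (k**3 - 4*k**2 - 4*k + 3)/(2*2**k) = t_k.
Evaluate: s_(n+1) = 2**(-n - 1)*(-n**3 - 2*n**2 + 2*n + 3); subtract s_(2) = 1/2 ⇒ S(n) = 2**(-n - 1)*(-2**n - n**3 - 2*n**2 + 2*n + 3).

S(n) = 2^{- n - 1} \left(- 2^{n} - n^{3} - 2 n^{2} + 2 n + 3\right)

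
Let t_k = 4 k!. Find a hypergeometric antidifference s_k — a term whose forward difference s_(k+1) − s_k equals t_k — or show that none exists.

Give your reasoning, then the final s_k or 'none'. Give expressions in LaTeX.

no hypergeometric antidifference exists

Compute t_(k+1)/t_k: get k + 1.
So A=k + 1 and B=1, with C=1.
Solve (k + 1)·f(k+1) − (1)·f(k) = 1.
Degrees (1,0,0) ⇒ d ≤ -1.
d = -1 < 0 ⇒ no nonzero polynomial f; not summable.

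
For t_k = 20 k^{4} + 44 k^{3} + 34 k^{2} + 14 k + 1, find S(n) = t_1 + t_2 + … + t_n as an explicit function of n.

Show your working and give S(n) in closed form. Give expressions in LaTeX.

Ratio r(k) = (20*k**4 + 124*k**3 + 286*k**2 + 294*k + 113)/(20*k**4 + 44*k**3 + 34*k**2 + 14*k + 1).
A = 1, B = 1, C = k**4 + 11*k**3/5 + 17*k**2/10 + 7*k/10 + 1/20.
Set up (1)·f(k+1) − (1)·f(k) − (k**4 + 11*k**3/5 + 17*k**2/10 + 7*k/10 + 1/20) = 0.
Degrees (0,0,4) ⇒ d ≤ 5.
A polynomial solution: f(k) = k*(4*k**4 + k**3 - 4*k**2 + k - 1)/20.
Certificate R = B(k−1)f/C = k*(4*k**4 + k**3 - 4*k**2 + k - 1)/(20*k**4 + 44*k**3 + 34*k**2 + 14*k + 1) gives s_k = k*(4*k**4 + k**3 - 4*k**2 + k - 1).
Check: Δs_k = 20*k**4 + 44*k**3 + 34*k**2 + 14*k + 1. ✓
s_(n+1) = 4*n**5 + 21*n**4 + 40*n**3 + 35*n**2 + 13*n + 1 and s_(1) = 1, so S(n) = n*(4*n**4 + 21*n**3 + 40*n**2 + 35*n + 13).

S(n) = n \left(4 n^{4} + 21 n^{3} + 40 n^{2} + 35 n + 13\right)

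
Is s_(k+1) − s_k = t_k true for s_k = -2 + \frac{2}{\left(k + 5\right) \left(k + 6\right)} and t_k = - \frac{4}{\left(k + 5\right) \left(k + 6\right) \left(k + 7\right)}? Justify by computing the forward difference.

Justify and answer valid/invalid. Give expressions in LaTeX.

s_(k+1) = -2 + 2/((k + 6)*(k + 7))
s_(k+1) − s_k = -4/(k**3 + 18*k**2 + 107*k + 210)
(s_(k+1) − s_k) − t_k = 0

valid (s_(k+1) − s_k reduces to t_k)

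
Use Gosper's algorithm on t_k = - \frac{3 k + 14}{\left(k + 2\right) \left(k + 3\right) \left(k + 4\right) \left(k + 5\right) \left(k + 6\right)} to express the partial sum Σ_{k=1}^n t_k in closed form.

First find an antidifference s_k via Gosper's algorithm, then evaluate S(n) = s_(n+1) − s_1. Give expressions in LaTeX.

Step 1: r(k) = (k + 2)*(3*k + 17)/((k + 7)*(3*k + 14)).
So A=k + 2 and B=k + 7, with C=k + 14/3.
Need (k + 2)·f(k+1) − (k + 6)·f(k) = k + 14/3.
From deg A=1, deg B=1, deg C=1: d=4.
A polynomial solution: f(k) = k*(k + 4)*(k**2 + 10*k + 31)/90.
R(k) = B(k−1)·f(k)/C(k) = k*(k + 4)*(k + 6)*(k**2 + 10*k + 31)/(30*(3*k + 14)); s_k = R·t_k = k*(-k**2 - 10*k - 31)/(30*(k**3 + 10*k**2 + 31*k + 30)).
Δs = (-3*k - 14)/(k**5 + 20*k**4 + 155*k**3 + 580*k**2 + 1044*k + 720), as required.
Evaluate: s_(n+1) = (-n**3 - 13*n**2 - 54*n - 42)/(30*(n**3 + 13*n**2 + 54*n + 72)); subtract s_(1) = -7/360 ⇒ S(n) = n*(-n**2 - 13*n - 54)/(72*(n**3 + 13*n**2 + 54*n + 72)).

S(n) = \frac{n \left(- n^{2} - 13 n - 54\right)}{72 \left(n^{3} + 13 n^{2} + 54 n + 72\right)}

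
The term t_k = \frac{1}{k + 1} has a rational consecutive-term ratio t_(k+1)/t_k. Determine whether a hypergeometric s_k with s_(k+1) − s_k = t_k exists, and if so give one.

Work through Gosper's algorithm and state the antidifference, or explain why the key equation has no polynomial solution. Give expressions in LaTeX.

no hypergeometric antidifference exists

The ratio is (k + 1)/(k + 2).
Take A(k)=k + 1, B(k)=k + 2, C(k)=1.
Need (k + 1)·f(k+1) − (k + 1)·f(k) = 1.
d = 0 from the (1,1,0) case.
Write f(k) = c0. Then LHS − RHS = -1, requiring -1 = 0: contradictory. No certificate.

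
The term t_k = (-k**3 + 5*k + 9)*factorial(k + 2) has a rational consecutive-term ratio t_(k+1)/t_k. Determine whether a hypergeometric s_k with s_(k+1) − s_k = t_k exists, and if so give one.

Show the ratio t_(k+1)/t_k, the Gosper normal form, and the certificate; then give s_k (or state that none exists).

The ratio is (k + 3)*(5*k - (k + 1)**3 + 14)/(-k**3 + 5*k + 9).
Normal form (A,B,C) = (k + 3, 1, k**3 - 5*k - 9).
Need (k + 3)·f(k+1) − (1)·f(k) = k**3 - 5*k - 9.
d = 2 from the (1,0,3) case.
Match coefficients ⇒ f(k) = k*(k - 4).
Certificate R = B(k−1)f/C = k*(k - 4)/(k**3 - 5*k - 9) gives s_k = -k*(k - 4)*factorial(k + 2).
Verify: (-k**3 + 5*k + 9)*factorial(k + 2) matches t_k.

s_k = -k*(k - 4)*factorial(k + 2)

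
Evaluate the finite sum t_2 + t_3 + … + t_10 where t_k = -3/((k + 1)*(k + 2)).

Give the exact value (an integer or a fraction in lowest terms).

t_(k+1)/t_k = (k + 1)/(k + 3).
Take A(k)=k + 1, B(k)=k + 3, C(k)=1.
Need (k + 1)·f(k+1) − (k + 2)·f(k) = 1.
deg f ≤ 1 (via 1,1,0).
Match coefficients ⇒ f(k) = k.
Then R = B(k−1)f/C = k*(k + 2), so s_k = R(k)·t_k = -3*k/(k + 1).
Verify: -3/(k**2 + 3*k + 2) matches t_k.
Σ_(k=2)^(10) t_k = s_(11) − s_(2) = -11/4 − (-2) = -3/4.

Σ = -3/4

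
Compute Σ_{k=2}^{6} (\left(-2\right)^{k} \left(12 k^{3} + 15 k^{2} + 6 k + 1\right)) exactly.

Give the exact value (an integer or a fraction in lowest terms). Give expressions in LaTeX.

r(k) = 2*(-12*k**3 - 51*k**2 - 72*k - 34)/(12*k**3 + 15*k**2 + 6*k + 1) after simplifying.
Take A(k)=-2, B(k)=1, C(k)=k**3 + 5*k**2/4 + k/2 + 1/12.
Need (-2)·f(k+1) − (1)·f(k) = k**3 + 5*k**2/4 + k/2 + 1/12.
deg f ≤ 3 (via 0,0,3).
A polynomial solution: f(k) = -(k - 1)*(4*k**2 + k - 1)/12.
Then R = B(k−1)f/C = -(k - 1)*(4*k**2 + k - 1)/(12*k**3 + 15*k**2 + 6*k + 1), so s_k = R(k)·t_k = (-2)**k*(-4*k**3 + 3*k**2 + 2*k - 1).
Δs = (-2)**k*(12*k**3 + 15*k**2 + 6*k + 1), as required.
Telescoping: Σ = s_(7) − s_(2) = 155136 − (-68) = 155204.

Σ = 155204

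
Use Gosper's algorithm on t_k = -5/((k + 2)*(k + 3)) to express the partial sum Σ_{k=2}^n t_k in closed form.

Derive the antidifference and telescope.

Compute t_(k+1)/t_k: get (k + 2)/(k + 4).
Take A(k)=k + 2, B(k)=k + 4, C(k)=1.
Need (k + 2)·f(k+1) − (k + 3)·f(k) = 1.
deg f ≤ 1 (via 1,1,0).
Match coefficients ⇒ f(k) = k/2.
Get s_k = R·t_k = -5*k/(2*k + 4) with R(k) = B(k−1)f(k)/C(k) = k*(k + 3)/2.
Verify: -5/(k**2 + 5*k + 6) matches t_k.
s_(n+1) = 5*(-n - 1)/(2*(n + 3)) and s_(2) = -5/4, so S(n) = 5*(1 - n)/(4*(n + 3)).

S(n) = 5*(1 - n)/(4*(n + 3))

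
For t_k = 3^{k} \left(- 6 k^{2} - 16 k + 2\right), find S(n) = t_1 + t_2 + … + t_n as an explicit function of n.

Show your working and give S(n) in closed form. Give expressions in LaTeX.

S(n) = - 9 \cdot 3^{n} n^{2} - 15 \cdot 3^{n} n + 6 \cdot 3^{n} - 6

Ratio r(k) = 3*(3*k**2 + 14*k + 10)/(3*k**2 + 8*k - 1).
Gosper form: A/B · C(k+1)/C(k) with A=3, B=1, C=k**2 + 8*k/3 - 1/3.
Solve (3)·f(k+1) − (1)·f(k) = k**2 + 8*k/3 - 1/3.
From deg A=0, deg B=0, deg C=2: d=2.
Coefficient equations give f(k) = (k + 1)*(3*k - 4)/6.
Certificate R = B(k−1)f/C = (k + 1)*(3*k - 4)/(2*(3*k**2 + 8*k - 1)) gives s_k = 3**k*(-3*k**2 + k + 4).
s_(k+1) − s_k = 3**k*(-6*k**2 - 16*k + 2) = t_k.
s_(n+1) = 3**(n + 1)*(-3*n**2 - 5*n + 2) and s_(1) = 6, so S(n) = -9*3**n*n**2 - 15*3**n*n + 6*3**n - 6.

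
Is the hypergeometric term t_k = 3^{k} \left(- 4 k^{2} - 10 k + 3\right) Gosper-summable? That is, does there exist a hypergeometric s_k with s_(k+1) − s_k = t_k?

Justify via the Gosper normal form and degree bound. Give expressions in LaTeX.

Yes. s_k = 3^{k} \left(- 2 k^{2} + k + 3\right).

Compute t_(k+1)/t_k: get 3*(4*k**2 + 18*k + 11)/(4*k**2 + 10*k - 3).
A = 3, B = 1, C = k**2 + 5*k/2 - 3/4.
f must satisfy (3)·f(k+1) − (1)·f(k) = k**2 + 5*k/2 - 3/4.
deg f ≤ 2 (via 0,0,2).
A polynomial solution: f(k) = (k + 1)*(2*k - 3)/4.
Certificate R = B(k−1)f/C = (k + 1)*(2*k - 3)/(4*k**2 + 10*k - 3) gives s_k = 3**k*(-2*k**2 + k + 3).
Verify: 3**k*(-4*k**2 - 10*k + 3) matches t_k.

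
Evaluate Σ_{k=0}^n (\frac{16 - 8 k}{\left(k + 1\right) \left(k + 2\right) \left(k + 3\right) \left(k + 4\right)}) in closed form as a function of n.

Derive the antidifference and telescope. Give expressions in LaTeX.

S(n) = \frac{2 \left(n^{3} + 9 n^{2} + 32 n + 24\right)}{3 \left(n^{3} + 9 n^{2} + 26 n + 24\right)}

The ratio is (k - 1)*(k + 1)/((k - 2)*(k + 5)).
A = k + 1, B = k + 5, C = k - 2.
Key eq: (k + 1)·f(k+1) = (k + 4)·f(k) + (k - 2).
Degrees (1,1,1) ⇒ d ≤ 3.
A polynomial solution: f(k) = -k*(k**2 + 6*k + 17)/12.
So s_k = (B(k−1)f/C)·t_k = (-k*(k + 4)*(k**2 + 6*k + 17)/(12*(k - 2)))·t_k = 2*k*(k**2 + 6*k + 17)/(3*(k + 1)*(k + 2)*(k + 3)).
Verify: 8*(2 - k)/(k**4 + 10*k**3 + 35*k**2 + 50*k + 24) matches t_k.
Σ_(k=0)^n t_k = s_(n+1) − s_(0) = (2*(n**3 + 9*n**2 + 32*n + 24)/(3*(n**3 + 9*n**2 + 26*n + 24))) − (0), i.e. 2*(n**3 + 9*n**2 + 32*n + 24)/(3*(n**3 + 9*n**2 + 26*n + 24)).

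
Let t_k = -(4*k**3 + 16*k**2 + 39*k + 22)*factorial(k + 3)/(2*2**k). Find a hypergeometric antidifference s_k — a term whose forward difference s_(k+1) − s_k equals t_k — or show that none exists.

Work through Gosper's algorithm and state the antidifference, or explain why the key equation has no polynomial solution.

s_k = -(4*k**2 + 3)*factorial(k + 3)/2**k

The ratio is (4*k**4 + 44*k**3 + 195*k**2 + 413*k + 324)/(2*(4*k**3 + 16*k**2 + 39*k + 22)).
Normal form (A,B,C) = (k/2 + 2, 1, k**3 + 4*k**2 + 39*k/4 + 11/2).
Solve (k/2 + 2)·f(k+1) − (1)·f(k) = k**3 + 4*k**2 + 39*k/4 + 11/2.
From deg A=1, deg B=0, deg C=3: d=2.
Solving with deg f ≤ 2: f(k) = (4*k**2 + 3)/2.
Get s_k = R·t_k = -(4*k**2 + 3)*factorial(k + 3)/2**k with R(k) = B(k−1)f(k)/C(k) = 2*(4*k**2 + 3)/(4*k**3 + 16*k**2 + 39*k + 22).
Δs = -(4*k**3 + 16*k**2 + 39*k + 22)*factorial(k + 3)/(2*2**k), as required.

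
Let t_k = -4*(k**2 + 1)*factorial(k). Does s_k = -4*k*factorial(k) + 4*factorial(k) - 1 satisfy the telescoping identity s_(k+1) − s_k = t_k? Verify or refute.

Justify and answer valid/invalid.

Valid: the claim telescopes to t_k.

s_(k+1) = -4*k**2*factorial(k) - 4*k*factorial(k) - 1
s_(k+1) − s_k = -4*(k**2 + 1)*factorial(k)
(s_(k+1) − s_k) − t_k = 0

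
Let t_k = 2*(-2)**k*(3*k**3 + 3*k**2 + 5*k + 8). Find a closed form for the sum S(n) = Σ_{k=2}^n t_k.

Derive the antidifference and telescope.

S(n) = 4*(-2)**n*n**3 + 8*(-2)**n*n**2 + 8*(-2)**n*n + 12*(-2)**n + 64

Compute t_(k+1)/t_k: get 2*(-3*k**3 - 12*k**2 - 20*k - 19)/(3*k**3 + 3*k**2 + 5*k + 8).
So A=-2 and B=1, with C=k**3 + k**2 + 5*k/3 + 8/3.
Solve (-2)·f(k+1) − (1)·f(k) = k**3 + k**2 + 5*k/3 + 8/3.
Bound: deg f ≤ 3.
A polynomial solution: f(k) = -(k**3 - k**2 + k + 2)/3.
Then R = B(k−1)f/C = -(k**3 - k**2 + k + 2)/(3*k**3 + 3*k**2 + 5*k + 8), so s_k = R(k)·t_k = (-2)**(k + 1)*(k**3 - k**2 + k + 2).
Verify: 2*(-2)**k*(3*k**3 + 3*k**2 + 5*k + 8) matches t_k.
Telescope: S(n) = s_(n+1) − s_(2) = (-2)**(n + 2)*(n**3 + 2*n**2 + 2*n + 3) − (-64) = 4*(-2)**n*n**3 + 8*(-2)**n*n**2 + 8*(-2)**n*n + 12*(-2)**n + 64.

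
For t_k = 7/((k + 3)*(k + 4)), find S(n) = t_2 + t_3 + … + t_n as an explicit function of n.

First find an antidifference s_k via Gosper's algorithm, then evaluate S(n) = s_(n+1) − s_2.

S(n) = 7*(n - 1)/(5*(n + 4))

Compute t_(k+1)/t_k: get (k + 3)/(k + 5).
Factor: A=k + 3; B=k + 5; C=1.
Solve (k + 3)·f(k+1) − (k + 4)·f(k) = 1.
Degrees (1,1,0) ⇒ d ≤ 1.
A polynomial solution: f(k) = k/3.
R(k) = B(k−1)·f(k)/C(k) = k*(k + 4)/3; s_k = R·t_k = 7*k/(3*(k + 3)).
Verify: 7/(k**2 + 7*k + 12) matches t_k.
Telescope: S(n) = s_(n+1) − s_(2) = 7*(n + 1)/(3*(n + 4)) − (14/15) = 7*(n - 1)/(5*(n + 4)).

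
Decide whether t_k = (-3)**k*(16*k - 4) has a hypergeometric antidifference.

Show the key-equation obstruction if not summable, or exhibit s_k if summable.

Yes. s_k = 4*(-3)**k*(1 - k).

r(k) = 3*(-4*k - 3)/(4*k - 1) after simplifying.
Gosper form: A/B · C(k+1)/C(k) with A=-3, B=1, C=k - 1/4.
Need (-3)·f(k+1) − (1)·f(k) = k - 1/4.
Degrees (0,0,1) ⇒ d ≤ 1.
Solving with deg f ≤ 1: f(k) = -(k - 1)/4.
R(k) = B(k−1)·f(k)/C(k) = -(k - 1)/(4*k - 1); s_k = R·t_k = 4*(-3)**k*(1 - k).
Check: Δs_k = (-3)**k*(16*k - 4). ✓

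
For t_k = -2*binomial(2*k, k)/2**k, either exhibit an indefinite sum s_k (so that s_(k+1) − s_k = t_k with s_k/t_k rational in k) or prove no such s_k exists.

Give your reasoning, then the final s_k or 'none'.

no hypergeometric antidifference exists

Step 1: r(k) = (2*k + 1)/(k + 1).
Normal form (A,B,C) = (2*k + 1, k + 1, 1).
Set up (2*k + 1)·f(k+1) − (k)·f(k) − (1) = 0.
Bound: deg f ≤ -1.
Negative degree bound (-1): no f exists, t_k not Gosper-summable.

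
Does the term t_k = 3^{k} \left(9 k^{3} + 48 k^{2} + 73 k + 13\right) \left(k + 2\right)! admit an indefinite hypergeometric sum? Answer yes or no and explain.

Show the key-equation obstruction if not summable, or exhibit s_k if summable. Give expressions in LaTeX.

The ratio is 3*(9*k**4 + 102*k**3 + 421*k**2 + 731*k + 429)/(9*k**3 + 48*k**2 + 73*k + 13).
A = 3*k + 9, B = 1, C = k**3 + 16*k**2/3 + 73*k/9 + 13/9.
Solve (3*k + 9)·f(k+1) − (1)·f(k) = k**3 + 16*k**2/3 + 73*k/9 + 13/9.
Bound: deg f ≤ 2.
Solving with deg f ≤ 2: f(k) = (3*k**2 + 2*k - 4)/9.
Certificate R = B(k−1)f/C = (3*k**2 + 2*k - 4)/(9*k**3 + 48*k**2 + 73*k + 13) gives s_k = 3**k*(3*k**2 + 2*k - 4)*factorial(k + 2).
Verify: 3**k*(9*k**3 + 48*k**2 + 73*k + 13)*factorial(k + 2) matches t_k.

Yes. s_k = 3^{k} \left(3 k^{2} + 2 k - 4\right) \left(k + 2\right)!.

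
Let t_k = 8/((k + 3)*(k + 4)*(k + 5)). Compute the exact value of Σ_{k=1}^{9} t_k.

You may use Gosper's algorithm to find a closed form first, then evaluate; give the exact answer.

Σ = 81/455

r(k) = (k + 3)/(k + 6) after simplifying.
Normal form (A,B,C) = (k + 3, k + 6, 1).
Key eq: (k + 3)·f(k+1) = (k + 5)·f(k) + (1).
Degrees (1,1,0) ⇒ d ≤ 2.
Coefficient equations give f(k) = k*(k + 7)/24.
Then R = B(k−1)f/C = k*(k + 5)*(k + 7)/24, so s_k = R(k)·t_k = k*(k + 7)/(3*(k + 3)*(k + 4)).
s_(k+1) − s_k = 8/(k**3 + 12*k**2 + 47*k + 60) = t_k.
Evaluate s at k=10 and k=1: 85/273 and 2/15; difference 81/455.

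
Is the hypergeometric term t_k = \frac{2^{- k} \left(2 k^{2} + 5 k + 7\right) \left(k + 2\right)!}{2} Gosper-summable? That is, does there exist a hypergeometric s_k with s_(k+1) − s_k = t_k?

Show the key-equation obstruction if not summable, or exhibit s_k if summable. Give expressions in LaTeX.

t_(k+1)/t_k = (k + 3)*(5*k + 2*(k + 1)**2 + 12)/(2*(2*k**2 + 5*k + 7)).
Factor: A=k/2 + 3/2; B=1; C=k**2 + 5*k/2 + 7/2.
Set up (k/2 + 3/2)·f(k+1) − (1)·f(k) − (k**2 + 5*k/2 + 7/2) = 0.
d = 1 from the (1,0,2) case.
Solving with deg f ≤ 1: f(k) = 2*k + 1.
R(k) = B(k−1)·f(k)/C(k) = 2*(2*k + 1)/(2*k**2 + 5*k + 7); s_k = R·t_k = (2*k + 1)*factorial(k + 2)/2**k.
Check: Δs_k = (2*k**2 + 5*k + 7)*factorial(k + 2)/(2*2**k). ✓

Yes. s_k = 2^{- k} \left(2 k + 1\right) \left(k + 2\right)!.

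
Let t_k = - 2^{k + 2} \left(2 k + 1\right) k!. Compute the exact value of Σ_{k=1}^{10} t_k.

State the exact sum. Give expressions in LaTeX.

Ratio r(k) = 2*(k + 1)*(2*k + 3)/(2*k + 1).
Factor: A=2*k + 2; B=1; C=k + 1/2.
f must satisfy (2*k + 2)·f(k+1) − (1)·f(k) = k + 1/2.
From deg A=1, deg B=0, deg C=1: d=0.
Coefficient equations give f(k) = 1/2.
So s_k = (B(k−1)f/C)·t_k = (1/(2*k + 1))·t_k = -2**(k + 2)*factorial(k).
Δs = -2**(k + 2)*(2*k + 1)*factorial(k), as required.
Sum = s_(11) − s_(1); s_(11) = -326998425600, s_(1) = -8 ⇒ -326998425592.

Σ = -326998425592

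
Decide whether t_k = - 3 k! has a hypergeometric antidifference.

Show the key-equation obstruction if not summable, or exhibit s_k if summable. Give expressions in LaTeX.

The ratio is k + 1.
Factor: A=k + 1; B=1; C=1.
Need (k + 1)·f(k+1) − (1)·f(k) = 1.
Bound: deg f ≤ -1.
Bound -1 < 0, so the key equation has no polynomial solution.

No — t_k has no hypergeometric antidifference.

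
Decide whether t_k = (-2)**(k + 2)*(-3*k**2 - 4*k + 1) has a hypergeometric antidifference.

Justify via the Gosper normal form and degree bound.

Yes. s_k = (-2)**(k + 2)*(k**2 - 1).

Ratio r(k) = 2*(-3*k**2 - 10*k - 6)/(3*k**2 + 4*k - 1).
Gosper form: A/B · C(k+1)/C(k) with A=-2, B=1, C=k**2 + 4*k/3 - 1/3.
Set up (-2)·f(k+1) − (1)·f(k) − (k**2 + 4*k/3 - 1/3) = 0.
Degrees (0,0,2) ⇒ d ≤ 2.
Match coefficients ⇒ f(k) = -(k - 1)*(k + 1)/3.
Certificate R = B(k−1)f/C = -(k - 1)*(k + 1)/(3*k**2 + 4*k - 1) gives s_k = (-2)**(k + 2)*(k**2 - 1).
s_(k+1) − s_k = (-2)**(k + 2)*(-3*k**2 - 4*k + 1) = t_k.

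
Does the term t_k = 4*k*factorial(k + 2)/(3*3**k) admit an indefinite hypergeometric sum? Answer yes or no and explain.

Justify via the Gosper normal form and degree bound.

Ratio r(k) = (k + 1)*(k + 3)/(3*k).
So A=k/3 + 1 and B=1, with C=k.
Need (k/3 + 1)·f(k+1) − (1)·f(k) = k.
deg f ≤ 0 (via 1,0,1).
Match coefficients ⇒ f(k) = 3.
Certificate R = B(k−1)f/C = 3/k gives s_k = 4*factorial(k + 2)/3**k.
Δs = 4*k*factorial(k + 2)/(3*3**k), as required.

Yes. s_k = 4*factorial(k + 2)/3**k.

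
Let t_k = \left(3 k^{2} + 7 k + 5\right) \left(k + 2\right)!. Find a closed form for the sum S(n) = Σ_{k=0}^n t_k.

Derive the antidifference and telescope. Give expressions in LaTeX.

The ratio is (k + 3)*(7*k + 3*(k + 1)**2 + 12)/(3*k**2 + 7*k + 5).
Take A(k)=k + 3, B(k)=1, C(k)=k**2 + 7*k/3 + 5/3.
Set up (k + 3)·f(k+1) − (1)·f(k) − (k**2 + 7*k/3 + 5/3) = 0.
Degrees (1,0,2) ⇒ d ≤ 1.
Solve for f: f(k) = (3*k - 2)/3 (degree 1 ≤ 1).
Then R = B(k−1)f/C = (3*k - 2)/(3*k**2 + 7*k + 5), so s_k = R(k)·t_k = (3*k - 2)*factorial(k + 2).
Check: Δs_k = (3*k**2 + 7*k + 5)*factorial(k + 2). ✓
Telescope: S(n) = s_(n+1) − s_(0) = (3*n + 1)*factorial(n + 3) − (-4) = 3*n*factorial(n + 3) + factorial(n + 3) + 4.

S(n) = 3 n \left(n + 3\right)! + \left(n + 3\right)! + 4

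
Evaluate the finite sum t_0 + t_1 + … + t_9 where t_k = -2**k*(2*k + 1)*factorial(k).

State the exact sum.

r(k) = 2*(k + 1)*(2*k + 3)/(2*k + 1) after simplifying.
Factor: A=2*k + 2; B=1; C=k + 1/2.
Set up (2*k + 2)·f(k+1) − (1)·f(k) − (k + 1/2) = 0.
From deg A=1, deg B=0, deg C=1: d=0.
Solve for f: f(k) = 1/2 (degree 0 ≤ 0).
Get s_k = R·t_k = -2**k*factorial(k) with R(k) = B(k−1)f(k)/C(k) = 1/(2*k + 1).
Verify: -2**k*(2*k + 1)*factorial(k) matches t_k.
Telescoping: Σ = s_(10) − s_(0) = -3715891200 − (-1) = -3715891199.

Σ = -3715891199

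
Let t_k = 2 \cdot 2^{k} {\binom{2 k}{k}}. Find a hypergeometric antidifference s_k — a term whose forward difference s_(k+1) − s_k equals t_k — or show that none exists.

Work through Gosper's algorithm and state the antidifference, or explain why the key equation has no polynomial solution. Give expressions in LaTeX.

none (Gosper's algorithm certifies no s_k)

Ratio r(k) = 4*(2*k + 1)/(k + 1).
So A=8*k + 4 and B=k + 1, with C=1.
Set up (8*k + 4)·f(k+1) − (k)·f(k) − (1) = 0.
Degrees (1,1,0) ⇒ d ≤ -1.
Negative degree bound (-1): no f exists, t_k not Gosper-summable.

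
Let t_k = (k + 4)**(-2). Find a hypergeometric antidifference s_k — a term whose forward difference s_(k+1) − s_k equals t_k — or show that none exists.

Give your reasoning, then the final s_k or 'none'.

not Gosper-summable; s_k does not exist

Step 1: r(k) = (k + 4)**2/(k + 5)**2.
So A=k**2 + 8*k + 16 and B=k**2 + 10*k + 25, with C=1.
Need (k**2 + 8*k + 16)·f(k+1) − (k**2 + 8*k + 16)·f(k) = 1.
From deg A=2, deg B=2, deg C=0: d=0.
Put f(k) = c0: A·f(k+1) − B(k−1)·f(k) − C = -1; need -1 = 0 — inconsistent ⇒ no f, not summable.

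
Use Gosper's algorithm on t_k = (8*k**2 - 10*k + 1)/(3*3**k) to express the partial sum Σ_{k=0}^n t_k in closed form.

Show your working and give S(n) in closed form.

Compute t_(k+1)/t_k: get (8*k**2 + 6*k - 1)/(3*(8*k**2 - 10*k + 1)).
So A=1/3 and B=1, with C=k**2 - 5*k/4 + 1/8.
f must satisfy (1/3)·f(k+1) − (1)·f(k) = k**2 - 5*k/4 + 1/8.
Bound: deg f ≤ 2.
Solve for f: f(k) = -3*(4*k**2 - k + 2)/8 (degree 2 ≤ 2).
So s_k = (B(k−1)f/C)·t_k = (-3*(4*k**2 - k + 2)/(8*k**2 - 10*k + 1))·t_k = (-4*k**2 + k - 2)/3**k.
s_(k+1) − s_k = (8*k**2 - 10*k + 1)/(3*3**k) = t_k.
Evaluate: s_(n+1) = 3**(-n - 1)*(-4*n**2 - 7*n - 5); subtract s_(0) = -2 ⇒ S(n) = (6*3**n - 4*n**2 - 7*n - 5)/(3*3**n).

S(n) = (6*3**n - 4*n**2 - 7*n - 5)/(3*3**n)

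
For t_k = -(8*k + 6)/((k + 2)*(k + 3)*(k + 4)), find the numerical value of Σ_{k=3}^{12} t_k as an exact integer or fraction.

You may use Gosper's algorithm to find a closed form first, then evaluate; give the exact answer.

Σ = -11/16

The ratio is (k + 2)*(4*k + 7)/((k + 5)*(4*k + 3)).
Factor: A=k + 2; B=k + 5; C=k + 3/4.
Need (k + 2)·f(k+1) − (k + 4)·f(k) = k + 3/4.
Bound: deg f ≤ 2.
A polynomial solution: f(k) = k*(11*k + 7)/48.
Certificate R = B(k−1)f/C = k*(k + 4)*(11*k + 7)/(12*(4*k + 3)) gives s_k = -k*(11*k + 7)/(6*(k + 2)*(k + 3)).
s_(k+1) − s_k = 2*(-4*k - 3)/(k**3 + 9*k**2 + 26*k + 24) = t_k.
Evaluate s at k=13 and k=3: -65/48 and -2/3; difference -11/16.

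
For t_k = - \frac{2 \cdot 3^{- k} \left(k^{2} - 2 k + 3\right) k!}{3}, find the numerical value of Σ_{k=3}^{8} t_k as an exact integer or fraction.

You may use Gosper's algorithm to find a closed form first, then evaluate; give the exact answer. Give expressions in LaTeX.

Σ = -71464/243

Compute t_(k+1)/t_k: get (k**3 + k**2 + 2*k + 2)/(3*(k**2 - 2*k + 3)).
A = k/3 + 1/3, B = 1, C = k**2 - 2*k + 3.
Set up (k/3 + 1/3)·f(k+1) − (1)·f(k) − (k**2 - 2*k + 3) = 0.
Bound: deg f ≤ 1.
Coefficient equations give f(k) = 3*(k - 1).
Then R = B(k−1)f/C = 3*(k - 1)/(k**2 - 2*k + 3), so s_k = R(k)·t_k = -2*(k - 1)*factorial(k)/3**k.
Check: Δs_k = -2*(k**2 - 2*k + 3)*factorial(k)/(3*3**k). ✓
Sum = s_(9) − s_(3); s_(9) = -71680/243, s_(3) = -8/9 ⇒ -71464/243.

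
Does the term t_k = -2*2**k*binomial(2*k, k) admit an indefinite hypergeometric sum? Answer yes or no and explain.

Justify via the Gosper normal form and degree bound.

Step 1: r(k) = 4*(2*k + 1)/(k + 1).
So A=8*k + 4 and B=k + 1, with C=1.
Key eq: (8*k + 4)·f(k+1) = (k)·f(k) + (1).
Degrees (1,1,0) ⇒ d ≤ -1.
Negative degree bound (-1): no f exists, t_k not Gosper-summable.

No; the degree bound rules out any f.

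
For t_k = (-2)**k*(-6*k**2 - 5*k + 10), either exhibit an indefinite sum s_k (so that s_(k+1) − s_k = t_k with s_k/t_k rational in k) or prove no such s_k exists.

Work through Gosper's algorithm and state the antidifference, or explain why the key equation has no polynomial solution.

Ratio r(k) = 2*(-5*k - 6*(k + 1)**2 + 5)/(6*k**2 + 5*k - 10).
Factor: A=-2; B=1; C=k**2 + 5*k/6 - 5/3.
Set up (-2)·f(k+1) − (1)·f(k) − (k**2 + 5*k/6 - 5/3) = 0.
Degrees (0,0,2) ⇒ d ≤ 2.
A polynomial solution: f(k) = -(2*k**2 - k - 4)/6.
Then R = B(k−1)f/C = -(2*k**2 - k - 4)/(6*k**2 + 5*k - 10), so s_k = R(k)·t_k = (-2)**k*(2*k**2 - k - 4).
Check: Δs_k = (-2)**k*(-6*k**2 - 5*k + 10). ✓

s_k = (-2)**k*(2*k**2 - k - 4)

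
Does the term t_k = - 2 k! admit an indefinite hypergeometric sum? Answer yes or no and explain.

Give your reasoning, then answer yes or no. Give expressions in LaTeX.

t_(k+1)/t_k = k + 1.
So A=k + 1 and B=1, with C=1.
f must satisfy (k + 1)·f(k+1) − (1)·f(k) = 1.
From deg A=1, deg B=0, deg C=0: d=-1.
Bound -1 < 0, so the key equation has no polynomial solution.

No. Not Gosper-summable.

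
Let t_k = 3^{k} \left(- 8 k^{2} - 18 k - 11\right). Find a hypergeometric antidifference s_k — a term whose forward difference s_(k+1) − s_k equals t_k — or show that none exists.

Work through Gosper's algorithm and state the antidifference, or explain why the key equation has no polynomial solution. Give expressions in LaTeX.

r(k) = 3*(8*k**2 + 34*k + 37)/(8*k**2 + 18*k + 11) after simplifying.
So A=3 and B=1, with C=k**2 + 9*k/4 + 11/8.
Set up (3)·f(k+1) − (1)·f(k) − (k**2 + 9*k/4 + 11/8) = 0.
Bound: deg f ≤ 2.
Coefficient equations give f(k) = (4*k**2 - 3*k + 4)/8.
Get s_k = R·t_k = 3**k*(-4*k**2 + 3*k - 4) with R(k) = B(k−1)f(k)/C(k) = (4*k**2 - 3*k + 4)/(8*k**2 + 18*k + 11).
Verify: 3**k*(-8*k**2 - 18*k - 11) matches t_k.

s_k = 3^{k} \left(- 4 k^{2} + 3 k - 4\right)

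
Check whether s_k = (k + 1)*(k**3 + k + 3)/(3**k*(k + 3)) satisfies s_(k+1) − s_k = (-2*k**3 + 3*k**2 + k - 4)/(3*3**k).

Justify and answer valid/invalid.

s_(k+1) = (k + 2)*(k + (k + 1)**3 + 4)/(3*3**k*(k + 4))
s_(k+1) − s_k = (-2*k**5 - 7*k**4 + 10*k**3 + 19*k**2 - 8*k - 6)/(3*3**k*(k**2 + 7*k + 12))
(s_(k+1) − s_k) − t_k = 2*(2*k**4 + 6*k**3 - 10*k**2 + 4*k + 21)/(3*3**k*(k**2 + 7*k + 12))

Invalid: residual 2*(2*k**4 + 6*k**3 - 10*k**2 + 4*k + 21)/(3*3**k*(k**2 + 7*k + 12)) ≠ 0.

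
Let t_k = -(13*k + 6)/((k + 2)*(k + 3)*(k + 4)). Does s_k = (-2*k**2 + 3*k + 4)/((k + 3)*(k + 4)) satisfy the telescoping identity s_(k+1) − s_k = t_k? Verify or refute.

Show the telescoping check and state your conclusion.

Invalid: residual 4*(-k**2 + 8*k + 5)/(k**4 + 14*k**3 + 71*k**2 + 154*k + 120) ≠ 0.

s_(k+1) = (-2*k**2 - k + 5)/(k**2 + 9*k + 20)
s_(k+1) − s_k = (-17*k - 5)/(k**3 + 12*k**2 + 47*k + 60)
(s_(k+1) − s_k) − t_k = 4*(-k**2 + 8*k + 5)/(k**4 + 14*k**3 + 71*k**2 + 154*k + 120)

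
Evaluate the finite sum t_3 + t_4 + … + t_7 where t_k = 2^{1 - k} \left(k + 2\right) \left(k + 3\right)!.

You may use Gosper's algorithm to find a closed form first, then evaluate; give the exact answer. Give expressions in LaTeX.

Σ = 623340

The ratio is (k + 3)*(k + 4)/(2*(k + 2)).
Gosper form: A/B · C(k+1)/C(k) with A=k/2 + 2, B=1, C=k + 2.
Set up (k/2 + 2)·f(k+1) − (1)·f(k) − (k + 2) = 0.
From deg A=1, deg B=0, deg C=1: d=0.
Coefficient equations give f(k) = 2.
So s_k = (B(k−1)f/C)·t_k = (2/(k + 2))·t_k = 2**(2 - k)*factorial(k + 3).
Verify: 2**(1 - k)*(k + 2)*factorial(k + 3) matches t_k.
Sum = s_(8) − s_(3); s_(8) = 623700, s_(3) = 360 ⇒ 623340.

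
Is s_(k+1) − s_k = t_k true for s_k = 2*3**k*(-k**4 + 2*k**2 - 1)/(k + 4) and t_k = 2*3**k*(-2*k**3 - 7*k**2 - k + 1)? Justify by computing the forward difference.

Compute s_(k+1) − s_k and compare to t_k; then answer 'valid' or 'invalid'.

s_(k+1) = 6*3**k*(-(k + 1)**4 + 2*(k + 1)**2 - 1)/(k + 5)
s_(k+1) − s_k = 2*3**k*(-2*k**5 - 19*k**4 - 62*k**3 - 58*k**2 + k + 5)/(k**2 + 9*k + 20)
(s_(k+1) − s_k) − t_k = 3**(k + 1)*(4*k**4 + 28*k**3 + 60*k**2 + 8*k - 10)/(k**2 + 9*k + 20)

Invalid: residual 3**(k + 1)*(4*k**4 + 28*k**3 + 60*k**2 + 8*k - 10)/(k**2 + 9*k + 20) ≠ 0.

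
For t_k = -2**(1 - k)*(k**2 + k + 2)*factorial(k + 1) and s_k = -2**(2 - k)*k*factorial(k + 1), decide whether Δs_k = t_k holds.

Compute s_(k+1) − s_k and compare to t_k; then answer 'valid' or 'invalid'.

Valid — Δs_k = t_k.

s_(k+1) = -2**(1 - k)*(k + 1)*factorial(k + 2)
s_(k+1) − s_k = -2**(1 - k)*(k**2 + k + 2)*factorial(k + 1)
(s_(k+1) − s_k) − t_k = 0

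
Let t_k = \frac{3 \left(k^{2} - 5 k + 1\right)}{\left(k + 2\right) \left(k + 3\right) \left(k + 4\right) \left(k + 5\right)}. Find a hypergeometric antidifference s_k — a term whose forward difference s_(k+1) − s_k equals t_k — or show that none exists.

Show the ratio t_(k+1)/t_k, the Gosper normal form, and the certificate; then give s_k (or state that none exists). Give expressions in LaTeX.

Ratio r(k) = (k**3 - k**2 - 9*k - 6)/(k**3 + k**2 - 29*k + 6).
So A=k + 2 and B=k + 6, with C=k**2 - 5*k + 1.
Need (k + 2)·f(k+1) − (k + 5)·f(k) = k**2 - 5*k + 1.
d = 3 from the (1,1,2) case.
Match coefficients ⇒ f(k) = k*(k - 13)*(k - 2)/24.
Certificate R = B(k−1)f/C = k*(k - 13)*(k - 2)*(k + 5)/(24*(k**2 - 5*k + 1)) gives s_k = k*(k**2 - 15*k + 26)/(8*(k + 2)*(k + 3)*(k + 4)).
Δs = 3*(k**2 - 5*k + 1)/(k**4 + 14*k**3 + 71*k**2 + 154*k + 120), as required.

s_k = \frac{k \left(k^{2} - 15 k + 26\right)}{8 \left(k + 2\right) \left(k + 3\right) \left(k + 4\right)}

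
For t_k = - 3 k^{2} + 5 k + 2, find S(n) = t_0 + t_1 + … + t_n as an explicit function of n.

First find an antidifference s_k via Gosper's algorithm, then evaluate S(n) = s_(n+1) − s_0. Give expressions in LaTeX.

S(n) = - n^{3} + n^{2} + 4 n + 2

t_(k+1)/t_k = (3*k**2 + k - 4)/(3*k**2 - 5*k - 2).
Take A(k)=1, B(k)=1, C(k)=k**2 - 5*k/3 - 2/3.
Need (1)·f(k+1) − (1)·f(k) = k**2 - 5*k/3 - 2/3.
From deg A=0, deg B=0, deg C=2: d=3.
Solving with deg f ≤ 3: f(k) = k*(k**2 - 4*k + 1)/3.
Get s_k = R·t_k = k*(-k**2 + 4*k - 1) with R(k) = B(k−1)f(k)/C(k) = k*(k**2 - 4*k + 1)/((k - 2)*(3*k + 1)).
s_(k+1) − s_k = -3*k**2 + 5*k + 2 = t_k.
Evaluate: s_(n+1) = -n**3 + n**2 + 4*n + 2; subtract s_(0) = 0 ⇒ S(n) = -n**3 + n**2 + 4*n + 2.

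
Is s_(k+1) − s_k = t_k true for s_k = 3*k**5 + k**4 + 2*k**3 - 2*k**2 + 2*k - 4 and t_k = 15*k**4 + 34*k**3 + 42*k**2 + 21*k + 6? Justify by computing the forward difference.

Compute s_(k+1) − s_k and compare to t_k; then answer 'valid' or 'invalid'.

s_(k+1) = 3*k**5 + 16*k**4 + 36*k**3 + 40*k**2 + 23*k + 2
s_(k+1) − s_k = 15*k**4 + 34*k**3 + 42*k**2 + 21*k + 6
(s_(k+1) − s_k) − t_k = 0

Valid: the claim telescopes to t_k.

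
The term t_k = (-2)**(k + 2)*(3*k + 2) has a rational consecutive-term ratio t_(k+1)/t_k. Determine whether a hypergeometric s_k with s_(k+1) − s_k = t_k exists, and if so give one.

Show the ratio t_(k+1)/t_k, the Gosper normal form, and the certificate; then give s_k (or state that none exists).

s_k = -(-2)**(k + 2)*k

Step 1: r(k) = 2*(-3*k - 5)/(3*k + 2).
A = -2, B = 1, C = k + 2/3.
Key eq: (-2)·f(k+1) = (1)·f(k) + (k + 2/3).
From deg A=0, deg B=0, deg C=1: d=1.
Solve for f: f(k) = -k/3 (degree 1 ≤ 1).
R(k) = B(k−1)·f(k)/C(k) = -k/(3*k + 2); s_k = R·t_k = -(-2)**(k + 2)*k.
s_(k+1) − s_k = (-2)**(k + 2)*(3*k + 2) = t_k.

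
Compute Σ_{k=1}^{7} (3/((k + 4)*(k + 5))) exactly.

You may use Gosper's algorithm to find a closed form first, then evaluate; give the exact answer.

Σ = 7/20

Ratio r(k) = (k + 4)/(k + 6).
Factor: A=k + 4; B=k + 6; C=1.
Key eq: (k + 4)·f(k+1) = (k + 5)·f(k) + (1).
Bound: deg f ≤ 1.
A polynomial solution: f(k) = k/4.
Get s_k = R·t_k = 3*k/(4*(k + 4)) with R(k) = B(k−1)f(k)/C(k) = k*(k + 5)/4.
Δs = 3/(k**2 + 9*k + 20), as required.
Evaluate s at k=8 and k=1: 1/2 and 3/20; difference 7/20.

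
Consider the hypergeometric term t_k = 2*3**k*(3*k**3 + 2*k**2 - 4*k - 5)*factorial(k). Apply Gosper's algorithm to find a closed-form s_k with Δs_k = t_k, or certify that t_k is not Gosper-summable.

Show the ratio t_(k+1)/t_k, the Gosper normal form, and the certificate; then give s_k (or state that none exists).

The ratio is 3*(3*k**4 + 14*k**3 + 20*k**2 + 5*k - 4)/(3*k**3 + 2*k**2 - 4*k - 5).
Gosper form: A/B · C(k+1)/C(k) with A=3*k + 3, B=1, C=k**3 + 2*k**2/3 - 4*k/3 - 5/3.
Key eq: (3*k + 3)·f(k+1) = (1)·f(k) + (k**3 + 2*k**2/3 - 4*k/3 - 5/3).
deg f ≤ 2 (via 1,0,3).
Match coefficients ⇒ f(k) = (k**2 - 2*k - 1)/3.
So s_k = (B(k−1)f/C)·t_k = ((k**2 - 2*k - 1)/(3*k**3 + 2*k**2 - 4*k - 5))·t_k = 2*3**k*(k**2 - 2*k - 1)*factorial(k).
Check: Δs_k = 2*3**k*(3*k**3 + 2*k**2 - 4*k - 5)*factorial(k). ✓

s_k = 2*3**k*(k**2 - 2*k - 1)*factorial(k)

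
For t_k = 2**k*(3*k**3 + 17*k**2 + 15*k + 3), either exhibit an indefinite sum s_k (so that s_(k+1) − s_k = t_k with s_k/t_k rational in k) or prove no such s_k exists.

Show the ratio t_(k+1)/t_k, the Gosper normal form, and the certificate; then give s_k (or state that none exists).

Compute t_(k+1)/t_k: get 2*(3*k**3 + 26*k**2 + 58*k + 38)/(3*k**3 + 17*k**2 + 15*k + 3).
Normal form (A,B,C) = (2, 1, k**3 + 17*k**2/3 + 5*k + 1).
Solve (2)·f(k+1) − (1)·f(k) = k**3 + 17*k**2/3 + 5*k + 1.
d = 3 from the (0,0,3) case.
Coefficient equations give f(k) = (k - 1)*(3*k**2 + 2*k + 3)/3.
Get s_k = R·t_k = 2**k*(3*k**3 - k**2 + k - 3) with R(k) = B(k−1)f(k)/C(k) = (k - 1)*(3*k**2 + 2*k + 3)/(3*k**3 + 17*k**2 + 15*k + 3).
Verify: 2**k*(3*k**3 + 17*k**2 + 15*k + 3) matches t_k.

s_k = 2**k*(3*k**3 - k**2 + k - 3)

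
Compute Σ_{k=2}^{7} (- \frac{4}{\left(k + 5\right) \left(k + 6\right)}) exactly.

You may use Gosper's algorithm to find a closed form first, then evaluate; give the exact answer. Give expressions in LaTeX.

t_(k+1)/t_k = (k + 5)/(k + 7).
Gosper form: A/B · C(k+1)/C(k) with A=k + 5, B=k + 7, C=1.
Key eq: (k + 5)·f(k+1) = (k + 6)·f(k) + (1).
Degrees (1,1,0) ⇒ d ≤ 1.
Solve for f: f(k) = k/5 (degree 1 ≤ 1).
Certificate R = B(k−1)f/C = k*(k + 6)/5 gives s_k = -4*k/(5*k + 25).
Δs = -4/(k**2 + 11*k + 30), as required.
Sum = s_(8) − s_(2); s_(8) = -32/65, s_(2) = -8/35 ⇒ -24/91.

Σ = -24/91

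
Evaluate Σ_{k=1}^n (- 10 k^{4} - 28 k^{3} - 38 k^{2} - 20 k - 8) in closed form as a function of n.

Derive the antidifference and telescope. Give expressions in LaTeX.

t_(k+1)/t_k = (5*k**4 + 34*k**3 + 91*k**2 + 110*k + 52)/(5*k**4 + 14*k**3 + 19*k**2 + 10*k + 4).
A = 1, B = 1, C = k**4 + 14*k**3/5 + 19*k**2/5 + 2*k + 4/5.
Solve (1)·f(k+1) − (1)·f(k) = k**4 + 14*k**3/5 + 19*k**2/5 + 2*k + 4/5.
d = 5 from the (0,0,4) case.
Match coefficients ⇒ f(k) = k*(k**4 + k**3 + k**2 - k + 2)/5.
Get s_k = R·t_k = 2*k*(-k**4 - k**3 - k**2 + k - 2) with R(k) = B(k−1)f(k)/C(k) = k*(k**4 + k**3 + k**2 - k + 2)/(5*k**4 + 14*k**3 + 19*k**2 + 10*k + 4).
Verify: -10*k**4 - 28*k**3 - 38*k**2 - 20*k - 8 matches t_k.
Σ_(k=1)^n t_k = s_(n+1) − s_(1) = (-2*n**5 - 12*n**4 - 30*n**3 - 36*n**2 - 24*n - 8) − (-8), i.e. 2*n*(-n**4 - 6*n**3 - 15*n**2 - 18*n - 12).

S(n) = 2 n \left(- n^{4} - 6 n^{3} - 15 n^{2} - 18 n - 12\right)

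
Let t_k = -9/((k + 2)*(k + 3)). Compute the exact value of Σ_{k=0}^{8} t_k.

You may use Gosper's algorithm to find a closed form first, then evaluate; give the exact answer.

Σ = -81/22

Ratio r(k) = (k + 2)/(k + 4).
So A=k + 2 and B=k + 4, with C=1.
Key eq: (k + 2)·f(k+1) = (k + 3)·f(k) + (1).
d = 1 from the (1,1,0) case.
Match coefficients ⇒ f(k) = k/2.
Get s_k = R·t_k = -9*k/(2*k + 4) with R(k) = B(k−1)f(k)/C(k) = k*(k + 3)/2.
s_(k+1) − s_k = -9/(k**2 + 5*k + 6) = t_k.
Σ_(k=0)^(8) t_k = s_(9) − s_(0) = -81/22 − (0) = -81/22.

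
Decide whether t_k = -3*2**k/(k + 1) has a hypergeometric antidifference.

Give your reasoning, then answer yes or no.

r(k) = 2*(k + 1)/(k + 2) after simplifying.
Normal form (A,B,C) = (2*k + 2, k + 2, 1).
f must satisfy (2*k + 2)·f(k+1) − (k + 1)·f(k) = 1.
deg f ≤ -1 (via 1,1,0).
d = -1 < 0 ⇒ no nonzero polynomial f; not summable.

No — t_k has no hypergeometric antidifference.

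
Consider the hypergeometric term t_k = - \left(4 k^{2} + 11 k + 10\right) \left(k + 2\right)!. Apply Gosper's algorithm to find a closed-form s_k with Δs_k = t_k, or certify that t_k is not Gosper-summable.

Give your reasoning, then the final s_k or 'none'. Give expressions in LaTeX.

s_k = - \left(4 k - 1\right) \left(k + 2\right)!

t_(k+1)/t_k = (k + 3)*(11*k + 4*(k + 1)**2 + 21)/(4*k**2 + 11*k + 10).
Gosper form: A/B · C(k+1)/C(k) with A=k + 3, B=1, C=k**2 + 11*k/4 + 5/2.
Set up (k + 3)·f(k+1) − (1)·f(k) − (k**2 + 11*k/4 + 5/2) = 0.
d = 1 from the (1,0,2) case.
A polynomial solution: f(k) = (4*k - 1)/4.
So s_k = (B(k−1)f/C)·t_k = ((4*k - 1)/(4*k**2 + 11*k + 10))·t_k = -(4*k - 1)*factorial(k + 2).
s_(k+1) − s_k = -(4*k**2 + 11*k + 10)*factorial(k + 2) = t_k.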